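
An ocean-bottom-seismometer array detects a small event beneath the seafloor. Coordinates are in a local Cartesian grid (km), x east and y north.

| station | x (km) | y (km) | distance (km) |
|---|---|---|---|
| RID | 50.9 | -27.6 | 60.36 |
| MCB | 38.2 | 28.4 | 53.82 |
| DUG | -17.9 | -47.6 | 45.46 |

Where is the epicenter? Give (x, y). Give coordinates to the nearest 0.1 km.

-4.7 km east, -4.1 km north

Circle about each station: (x − 50.9)² + (y + 27.6)² = 60.36²; (x − 38.2)² + (y − 28.4)² = 53.82²; (x + 17.9)² + (y + 47.6)² = 45.46².
Subtracting the RID equation from the MCB and DUG equations removes the quadratic terms:
-25.4 x + 112.0 y = -340.03
-137.6 x − 40.0 y = 810.32
Solving the 2×2 system: x ≈ -4.7, y ≈ -4.1 km.
Check against RID (with the unrounded x, y): √((x − 50.9)²+(y + 27.6)²) = 60.36 ≈ 60.36 km. ✓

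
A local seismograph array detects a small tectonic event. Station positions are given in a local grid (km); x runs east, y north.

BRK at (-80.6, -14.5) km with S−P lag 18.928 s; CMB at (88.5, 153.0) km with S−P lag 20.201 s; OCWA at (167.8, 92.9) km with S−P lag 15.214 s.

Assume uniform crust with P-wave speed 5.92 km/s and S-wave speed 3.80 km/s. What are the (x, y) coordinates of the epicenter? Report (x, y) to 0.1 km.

Distance from S−P lag: d = Δt · v_P v_S / (v_P − v_S) = Δt · (5.92·3.80)/(5.92−3.80) ≈ 10.6113·Δt.
So d_BRK = 200.85, d_CMB = 214.36, d_OCWA = 161.44 km.
Circle about each station: (x + 80.6)² + (y + 14.5)² = 200.85²; (x − 88.5)² + (y − 153.0)² = 214.36²; (x − 167.8)² + (y − 92.9)² = 161.44².
Subtracting pairs of circle equations eliminates x²+y² and gives linear equations (the radical axes):
338.2 x + 335.0 y = 18925.15
496.8 x + 214.8 y = 44358.49
Solving the 2×2 system: x ≈ 115.1, y ≈ -59.7 km.

x ≈ 115.1 km, y ≈ -59.7 km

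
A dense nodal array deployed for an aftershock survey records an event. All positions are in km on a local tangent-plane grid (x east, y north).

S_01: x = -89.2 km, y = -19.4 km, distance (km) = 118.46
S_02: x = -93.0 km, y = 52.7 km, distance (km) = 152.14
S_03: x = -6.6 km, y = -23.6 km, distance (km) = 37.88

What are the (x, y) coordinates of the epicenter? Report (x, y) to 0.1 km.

27.4 km east, -40.3 km north

Circle about each station: (x + 89.2)² + (y + 19.4)² = 118.46²; (x + 93.0)² + (y − 52.7)² = 152.14²; (x + 6.6)² + (y + 23.6)² = 37.88².
Subtracting the S_01 equation from the S_02 and S_03 equations removes the quadratic terms:
-7.6 x + 144.2 y = -6020.52
165.2 x − 8.4 y = 4865.40
Solving the 2×2 system: x ≈ 27.4, y ≈ -40.3 km.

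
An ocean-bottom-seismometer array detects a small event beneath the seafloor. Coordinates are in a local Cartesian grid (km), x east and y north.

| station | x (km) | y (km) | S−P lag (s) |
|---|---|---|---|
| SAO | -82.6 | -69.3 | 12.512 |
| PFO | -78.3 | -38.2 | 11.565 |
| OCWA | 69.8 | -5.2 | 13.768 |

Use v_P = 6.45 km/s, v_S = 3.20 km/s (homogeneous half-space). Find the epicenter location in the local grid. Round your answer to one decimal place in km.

Distance from S−P lag: d = Δt · v_P v_S / (v_P − v_S) = Δt · (6.45·3.20)/(6.45−3.20) ≈ 6.3508·Δt.
So d_SAO = 79.46, d_PFO = 73.45, d_OCWA = 87.44 km.
Circle about each station: (x + 82.6)² + (y + 69.3)² = 79.46²; (x + 78.3)² + (y + 38.2)² = 73.45²; (x − 69.8)² + (y + 5.2)² = 87.44².
Subtracting the SAO equation from the PFO and OCWA equations removes the quadratic terms:
8.6 x + 62.2 y = -3116.13
304.8 x + 128.2 y = -8058.03
Solving the 2×2 system: x ≈ -5.7, y ≈ -49.3 km.

(-5.7, -49.3)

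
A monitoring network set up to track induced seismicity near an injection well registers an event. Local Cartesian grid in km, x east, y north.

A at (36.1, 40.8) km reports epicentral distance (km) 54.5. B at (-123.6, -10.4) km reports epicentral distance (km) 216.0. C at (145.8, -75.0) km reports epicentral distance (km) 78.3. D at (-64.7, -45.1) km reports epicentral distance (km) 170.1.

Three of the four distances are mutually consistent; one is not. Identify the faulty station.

C

Solve using three stations at a time. Using A, B, D (subtract circle equations pairwise → linear system) gives (x, y) ≈ (89.0, 27.8).
Distances from that point to each station vs reported:
  A: calculated 54.5 vs reported 54.5 → residual 0.0 km
  B: calculated 216.0 vs reported 216.0 → residual 0.0 km
  C: calculated 117.4 vs reported 78.3 → residual 39.1 km
  D: calculated 170.1 vs reported 170.1 → residual 0.0 km
A, B, D are mutually consistent (residuals ≈ 0); C is off by 39.1 km.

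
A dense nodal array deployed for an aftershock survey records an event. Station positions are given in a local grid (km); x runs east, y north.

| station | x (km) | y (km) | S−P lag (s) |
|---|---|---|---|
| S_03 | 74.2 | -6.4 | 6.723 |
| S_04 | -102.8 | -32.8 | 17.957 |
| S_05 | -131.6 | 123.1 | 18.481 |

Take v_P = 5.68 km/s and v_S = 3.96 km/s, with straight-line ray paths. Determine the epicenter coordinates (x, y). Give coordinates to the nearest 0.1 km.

(105.4, 75.8)

Distance from S−P lag: d = Δt · v_P v_S / (v_P − v_S) = Δt · (5.68·3.96)/(5.68−3.96) ≈ 13.0772·Δt.
So d_S_03 = 87.92, d_S_04 = 234.83, d_S_05 = 241.68 km.
Circle about each station: (x − 74.2)² + (y + 6.4)² = 87.92²; (x + 102.8)² + (y + 32.8)² = 234.83²; (x + 131.6)² + (y − 123.1)² = 241.68².
Subtracting pairs of circle equations eliminates x²+y² and gives linear equations (the radical axes):
-354.0 x − 52.8 y = -41318.12
-411.6 x + 259.0 y = -23753.73
Solving the 2×2 system: x ≈ 105.4, y ≈ 75.8 km.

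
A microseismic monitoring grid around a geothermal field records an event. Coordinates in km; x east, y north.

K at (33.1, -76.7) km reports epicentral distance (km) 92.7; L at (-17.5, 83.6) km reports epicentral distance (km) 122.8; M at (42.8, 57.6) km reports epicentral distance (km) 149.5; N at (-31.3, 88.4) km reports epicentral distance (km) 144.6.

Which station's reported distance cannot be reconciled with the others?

L

Solve using three stations at a time. Using K, M, N (subtract circle equations pairwise → linear system) gives (x, y) ≈ (-56.7, -53.9).
Distances from that point to each station vs reported:
  K: calculated 92.7 vs reported 92.7 → residual 0.0 km
  L: calculated 143.0 vs reported 122.8 → residual 20.2 km
  M: calculated 149.5 vs reported 149.5 → residual 0.0 km
  N: calculated 144.6 vs reported 144.6 → residual 0.0 km
K, M, N are mutually consistent (residuals ≈ 0); L is off by 20.2 km.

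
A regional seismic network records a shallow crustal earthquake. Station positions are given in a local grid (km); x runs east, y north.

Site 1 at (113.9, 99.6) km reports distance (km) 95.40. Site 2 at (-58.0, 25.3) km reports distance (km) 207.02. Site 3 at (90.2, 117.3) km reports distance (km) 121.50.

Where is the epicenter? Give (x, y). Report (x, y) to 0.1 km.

Circle about each station: (x − 113.9)² + (y − 99.6)² = 95.40²; (x + 58.0)² + (y − 25.3)² = 207.02²; (x − 90.2)² + (y − 117.3)² = 121.50².
Subtracting pairs of circle equations eliminates x²+y² and gives linear equations (the radical axes):
-343.8 x − 148.6 y = -52645.40
-47.4 x + 35.4 y = -6659.13
Solving the 2×2 system: x ≈ 148.5, y ≈ 10.7 km.
Check against Site 1 (with the unrounded x, y): √((x − 113.9)²+(y − 99.6)²) = 95.37 ≈ 95.40 km. ✓

x ≈ 148.5 km, y ≈ 10.7 km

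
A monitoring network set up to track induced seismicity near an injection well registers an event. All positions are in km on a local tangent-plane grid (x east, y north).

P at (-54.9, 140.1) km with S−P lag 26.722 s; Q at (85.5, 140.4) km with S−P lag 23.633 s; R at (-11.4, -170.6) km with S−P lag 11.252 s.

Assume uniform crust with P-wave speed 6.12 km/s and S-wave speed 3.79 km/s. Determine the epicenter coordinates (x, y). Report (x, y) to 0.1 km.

70.7 km east, -94.4 km north

Distance from S−P lag: d = Δt · v_P v_S / (v_P − v_S) = Δt · (6.12·3.79)/(6.12−3.79) ≈ 9.9548·Δt.
So d_P = 266.01, d_Q = 235.26, d_R = 112.01 km.
Circle about each station: (x + 54.9)² + (y − 140.1)² = 266.01²; (x − 85.5)² + (y − 140.4)² = 235.26²; (x + 11.4)² + (y + 170.6)² = 112.01².
Subtracting pairs of circle equations eliminates x²+y² and gives linear equations (the radical axes):
280.8 x + 0.6 y = 19794.44
87.0 x − 621.4 y = 64807.38
Solving the 2×2 system: x ≈ 70.7, y ≈ -94.4 km.
Check against P (with the unrounded x, y): √((x + 54.9)²+(y − 140.1)²) = 266.01 ≈ 266.01 km. ✓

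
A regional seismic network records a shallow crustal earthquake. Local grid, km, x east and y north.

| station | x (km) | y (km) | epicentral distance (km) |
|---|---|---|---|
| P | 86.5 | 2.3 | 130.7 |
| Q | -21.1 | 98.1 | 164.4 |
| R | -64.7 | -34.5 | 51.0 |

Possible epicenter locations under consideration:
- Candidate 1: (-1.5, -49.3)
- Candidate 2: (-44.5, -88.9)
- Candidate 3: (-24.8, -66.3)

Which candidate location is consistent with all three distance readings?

Candidate 3

For each candidate, compare |candidate − station| to the reported distance:
Candidate 1: residuals P 28.7, Q 15.7, R 13.9 → max 28.7 km
Candidate 2: residuals P 28.9, Q 24.1, R 7.0 → max 28.9 km
Candidate 3: residuals P 0.0, Q 0.0, R 0.0 → max 0.0 km
Only Candidate 3 has all residuals ≈ 0.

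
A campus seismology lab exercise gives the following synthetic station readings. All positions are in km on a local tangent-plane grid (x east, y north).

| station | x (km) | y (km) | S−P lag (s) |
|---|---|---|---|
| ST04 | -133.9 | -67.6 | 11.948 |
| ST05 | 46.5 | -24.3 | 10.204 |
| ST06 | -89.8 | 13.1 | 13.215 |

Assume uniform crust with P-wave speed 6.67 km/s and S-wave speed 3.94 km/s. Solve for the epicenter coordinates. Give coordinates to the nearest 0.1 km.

(-22.1, -94.6)

Distance from S−P lag: d = Δt · v_P v_S / (v_P − v_S) = Δt · (6.67·3.94)/(6.67−3.94) ≈ 9.6263·Δt.
So d_ST04 = 115.02, d_ST05 = 98.23, d_ST06 = 127.21 km.
Circle about each station: (x + 133.9)² + (y + 67.6)² = 115.02²; (x − 46.5)² + (y + 24.3)² = 98.23²; (x + 89.8)² + (y − 13.1)² = 127.21².
Subtracting the ST04 equation from the ST05 and ST06 equations removes the quadratic terms:
360.8 x + 86.6 y = -16165.76
88.2 x + 161.4 y = -17216.10
Solving the 2×2 system: x ≈ -22.1, y ≈ -94.6 km.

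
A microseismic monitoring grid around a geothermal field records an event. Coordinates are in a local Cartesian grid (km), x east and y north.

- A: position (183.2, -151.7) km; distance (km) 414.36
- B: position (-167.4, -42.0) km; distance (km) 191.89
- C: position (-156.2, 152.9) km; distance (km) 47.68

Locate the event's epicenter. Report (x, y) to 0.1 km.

x ≈ -110.0 km, y ≈ 141.1 km

Circle about each station: (x − 183.2)² + (y + 151.7)² = 414.36²; (x + 167.4)² + (y + 42.0)² = 191.89²; (x + 156.2)² + (y − 152.9)² = 47.68².
Subtracting pairs of circle equations eliminates x²+y² and gives linear equations (the radical axes):
-701.2 x + 219.4 y = 108084.07
-678.8 x + 609.2 y = 160622.55
Solving the 2×2 system: x ≈ -110.0, y ≈ 141.1 km.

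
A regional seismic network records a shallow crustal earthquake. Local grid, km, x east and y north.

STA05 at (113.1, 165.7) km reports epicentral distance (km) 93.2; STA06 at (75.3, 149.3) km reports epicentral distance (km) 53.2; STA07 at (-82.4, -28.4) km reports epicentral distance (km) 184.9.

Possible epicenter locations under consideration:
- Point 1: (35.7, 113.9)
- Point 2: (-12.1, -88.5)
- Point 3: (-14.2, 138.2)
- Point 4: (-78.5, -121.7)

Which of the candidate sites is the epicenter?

Point 1

For each candidate, compare |candidate − station| to the reported distance:
Point 1: residuals STA05 0.1, STA06 0.1, STA07 0.0 → max 0.1 km
Point 2: residuals STA05 190.2, STA06 200.2, STA07 92.4 → max 200.2 km
Point 3: residuals STA05 37.0, STA06 37.0, STA07 4.9 → max 37.0 km
Point 4: residuals STA05 252.2, STA06 258.4, STA07 91.5 → max 258.4 km
Only Point 1 has all residuals ≈ 0.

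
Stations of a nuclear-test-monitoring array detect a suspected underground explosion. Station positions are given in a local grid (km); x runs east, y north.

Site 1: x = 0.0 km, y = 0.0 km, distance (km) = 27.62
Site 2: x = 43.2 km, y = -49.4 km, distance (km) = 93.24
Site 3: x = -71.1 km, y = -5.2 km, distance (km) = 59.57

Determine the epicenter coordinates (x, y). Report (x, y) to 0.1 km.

Circle about each station: x² + y² = 27.62²; (x − 43.2)² + (y + 49.4)² = 93.24²; (x + 71.1)² + (y + 5.2)² = 59.57².
Subtracting pairs of circle equations eliminates x²+y² and gives linear equations (the radical axes):
86.4 x − 98.8 y = -3624.23
-142.2 x − 10.4 y = 2296.53
Solving the 2×2 system: x ≈ -17.7, y ≈ 21.2 km.

(-17.7, 21.2)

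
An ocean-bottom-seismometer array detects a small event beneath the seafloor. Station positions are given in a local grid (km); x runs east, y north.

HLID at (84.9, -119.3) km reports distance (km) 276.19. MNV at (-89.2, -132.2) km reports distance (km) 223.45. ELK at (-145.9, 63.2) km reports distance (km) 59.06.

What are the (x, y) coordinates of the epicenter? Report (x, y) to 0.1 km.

Circle about each station: (x − 84.9)² + (y + 119.3)² = 276.19²; (x + 89.2)² + (y + 132.2)² = 223.45²; (x + 145.9)² + (y − 63.2)² = 59.06².
Subtracting pairs of circle equations eliminates x²+y² and gives linear equations (the radical axes):
-348.2 x − 25.8 y = 30343.99
-461.6 x + 365.0 y = 76633.38
Solving the 2×2 system: x ≈ -93.9, y ≈ 91.2 km.
Check against HLID (with the unrounded x, y): √((x − 84.9)²+(y + 119.3)²) = 276.19 ≈ 276.19 km. ✓

-93.9 km east, 91.2 km north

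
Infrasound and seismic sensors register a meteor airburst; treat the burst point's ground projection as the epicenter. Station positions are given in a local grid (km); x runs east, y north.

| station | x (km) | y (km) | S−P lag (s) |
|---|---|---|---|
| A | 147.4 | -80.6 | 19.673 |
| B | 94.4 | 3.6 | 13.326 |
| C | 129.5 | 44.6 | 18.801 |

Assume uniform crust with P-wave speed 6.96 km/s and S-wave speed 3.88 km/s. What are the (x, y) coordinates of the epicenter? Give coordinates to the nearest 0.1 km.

Distance from S−P lag: d = Δt · v_P v_S / (v_P − v_S) = Δt · (6.96·3.88)/(6.96−3.88) ≈ 8.7678·Δt.
So d_A = 172.49, d_B = 116.84, d_C = 164.84 km.
Circle about each station: (x − 147.4)² + (y + 80.6)² = 172.49²; (x − 94.4)² + (y − 3.6)² = 116.84²; (x − 129.5)² + (y − 44.6)² = 164.84².
Subtracting the A equation from the B and C equations removes the quadratic terms:
-106.0 x + 168.4 y = -3197.59
-35.8 x + 250.4 y = -6883.14
Solving the 2×2 system: x ≈ -17.5, y ≈ -30.0 km.
Check against A (with the unrounded x, y): √((x − 147.4)²+(y + 80.6)²) = 172.47 ≈ 172.49 km. ✓

x ≈ -17.5 km, y ≈ -30.0 km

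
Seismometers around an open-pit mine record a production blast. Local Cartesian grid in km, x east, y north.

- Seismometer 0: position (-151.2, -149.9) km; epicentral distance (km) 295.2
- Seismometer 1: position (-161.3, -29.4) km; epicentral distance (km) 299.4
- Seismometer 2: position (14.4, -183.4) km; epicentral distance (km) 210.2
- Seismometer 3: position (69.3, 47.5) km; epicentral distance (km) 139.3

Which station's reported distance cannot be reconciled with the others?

Solve using three stations at a time. Using Seismometer 0, Seismometer 1, Seismometer 3 (subtract circle equations pairwise → linear system) gives (x, y) ≈ (134.5, -75.6).
Distances from that point to each station vs reported:
  Seismometer 0: calculated 295.2 vs reported 295.2 → residual 0.0 km
  Seismometer 1: calculated 299.4 vs reported 299.4 → residual 0.0 km
  Seismometer 2: calculated 161.4 vs reported 210.2 → residual 48.8 km
  Seismometer 3: calculated 139.4 vs reported 139.3 → residual 0.1 km
Seismometer 0, Seismometer 1, Seismometer 3 are mutually consistent (residuals ≈ 0); Seismometer 2 is off by 48.8 km.

Seismometer 2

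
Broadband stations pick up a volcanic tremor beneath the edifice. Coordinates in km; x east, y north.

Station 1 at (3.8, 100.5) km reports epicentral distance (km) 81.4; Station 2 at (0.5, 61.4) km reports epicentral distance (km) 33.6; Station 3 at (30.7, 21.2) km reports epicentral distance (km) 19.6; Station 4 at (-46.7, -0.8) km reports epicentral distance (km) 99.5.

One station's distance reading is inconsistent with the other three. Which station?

Station 2

Solve using three stations at a time. Using Station 1, Station 3, Station 4 (subtract circle equations pairwise → linear system) gives (x, y) ≈ (47.4, 31.7).
Distances from that point to each station vs reported:
  Station 1: calculated 81.4 vs reported 81.4 → residual 0.0 km
  Station 2: calculated 55.5 vs reported 33.6 → residual 21.9 km
  Station 3: calculated 19.7 vs reported 19.6 → residual 0.1 km
  Station 4: calculated 99.5 vs reported 99.5 → residual 0.0 km
Station 1, Station 3, Station 4 are mutually consistent (residuals ≈ 0); Station 2 is off by 21.9 km.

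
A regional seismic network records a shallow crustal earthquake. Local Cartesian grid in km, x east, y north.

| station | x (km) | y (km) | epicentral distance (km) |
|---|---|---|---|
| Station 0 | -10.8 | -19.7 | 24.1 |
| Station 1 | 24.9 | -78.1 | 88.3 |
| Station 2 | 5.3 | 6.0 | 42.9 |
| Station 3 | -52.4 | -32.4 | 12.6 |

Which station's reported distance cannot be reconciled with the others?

Solve using three stations at a time. Using Station 0, Station 1, Station 2 (subtract circle equations pairwise → linear system) gives (x, y) ≈ (-33.6, -12.0).
Distances from that point to each station vs reported:
  Station 0: calculated 24.1 vs reported 24.1 → residual 0.0 km
  Station 1: calculated 88.3 vs reported 88.3 → residual 0.0 km
  Station 2: calculated 42.9 vs reported 42.9 → residual 0.0 km
  Station 3: calculated 27.7 vs reported 12.6 → residual 15.1 km
Station 0, Station 1, Station 2 are mutually consistent (residuals ≈ 0); Station 3 is off by 15.1 km.

Station 3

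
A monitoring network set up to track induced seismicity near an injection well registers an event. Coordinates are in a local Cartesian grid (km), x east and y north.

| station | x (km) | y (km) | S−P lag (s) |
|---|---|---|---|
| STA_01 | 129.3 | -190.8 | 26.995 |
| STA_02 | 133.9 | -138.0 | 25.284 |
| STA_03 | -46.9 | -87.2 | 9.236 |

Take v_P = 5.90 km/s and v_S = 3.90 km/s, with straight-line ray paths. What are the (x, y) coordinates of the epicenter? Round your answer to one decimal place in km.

(-135.8, -29.0)

Distance from S−P lag: d = Δt · v_P v_S / (v_P − v_S) = Δt · (5.90·3.90)/(5.90−3.90) ≈ 11.5050·Δt.
So d_STA_01 = 310.58, d_STA_02 = 290.89, d_STA_03 = 106.26 km.
Circle about each station: (x − 129.3)² + (y + 190.8)² = 310.58²; (x − 133.9)² + (y + 138.0)² = 290.89²; (x + 46.9)² + (y + 87.2)² = 106.26².
Subtracting pairs of circle equations eliminates x²+y² and gives linear equations (the radical axes):
9.2 x + 105.6 y = -4306.98
-352.4 x + 207.2 y = 41849.07
Solving the 2×2 system: x ≈ -135.8, y ≈ -29.0 km.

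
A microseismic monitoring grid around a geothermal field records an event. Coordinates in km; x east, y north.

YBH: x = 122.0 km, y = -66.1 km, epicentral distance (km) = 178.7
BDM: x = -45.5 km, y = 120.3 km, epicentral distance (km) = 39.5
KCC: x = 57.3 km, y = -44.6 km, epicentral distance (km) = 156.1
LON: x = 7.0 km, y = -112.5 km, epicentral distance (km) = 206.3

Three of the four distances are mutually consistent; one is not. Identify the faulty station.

Solve using three stations at a time. Using BDM, KCC, LON (subtract circle equations pairwise → linear system) gives (x, y) ≈ (-17.7, 92.3).
Distances from that point to each station vs reported:
  YBH: calculated 211.2 vs reported 178.7 → residual 32.5 km
  BDM: calculated 39.5 vs reported 39.5 → residual 0.0 km
  KCC: calculated 156.1 vs reported 156.1 → residual 0.0 km
  LON: calculated 206.3 vs reported 206.3 → residual 0.0 km
BDM, KCC, LON are mutually consistent (residuals ≈ 0); YBH is off by 32.5 km.

YBH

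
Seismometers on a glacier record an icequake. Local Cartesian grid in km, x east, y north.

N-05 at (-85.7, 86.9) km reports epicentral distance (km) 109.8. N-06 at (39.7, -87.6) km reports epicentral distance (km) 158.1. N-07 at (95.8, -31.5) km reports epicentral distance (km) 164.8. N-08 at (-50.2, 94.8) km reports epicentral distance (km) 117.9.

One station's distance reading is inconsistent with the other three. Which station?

Solve using three stations at a time. Using N-05, N-07, N-08 (subtract circle equations pairwise → linear system) gives (x, y) ≈ (-68.9, -21.8).
Distances from that point to each station vs reported:
  N-05: calculated 110.0 vs reported 109.8 → residual 0.2 km
  N-06: calculated 126.9 vs reported 158.1 → residual 31.2 km
  N-07: calculated 164.9 vs reported 164.8 → residual 0.1 km
  N-08: calculated 118.1 vs reported 117.9 → residual 0.2 km
N-05, N-07, N-08 are mutually consistent (residuals ≈ 0); N-06 is off by 31.2 km.

N-06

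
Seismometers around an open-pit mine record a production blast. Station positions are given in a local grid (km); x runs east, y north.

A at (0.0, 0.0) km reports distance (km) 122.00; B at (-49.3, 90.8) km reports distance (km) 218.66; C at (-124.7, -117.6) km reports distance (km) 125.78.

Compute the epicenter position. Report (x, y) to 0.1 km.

Circle about each station: x² + y² = 122.00²; (x + 49.3)² + (y − 90.8)² = 218.66²; (x + 124.7)² + (y + 117.6)² = 125.78².
Subtracting pairs of circle equations eliminates x²+y² and gives linear equations (the radical axes):
-98.6 x + 181.6 y = -22253.07
-249.4 x − 235.2 y = 28443.24
Solving the 2×2 system: x ≈ 1.0, y ≈ -122.0 km.
Check against A (with the unrounded x, y): √(x²+y²) = 122.00 ≈ 122.00 km. ✓

x ≈ 1.0 km, y ≈ -122.0 km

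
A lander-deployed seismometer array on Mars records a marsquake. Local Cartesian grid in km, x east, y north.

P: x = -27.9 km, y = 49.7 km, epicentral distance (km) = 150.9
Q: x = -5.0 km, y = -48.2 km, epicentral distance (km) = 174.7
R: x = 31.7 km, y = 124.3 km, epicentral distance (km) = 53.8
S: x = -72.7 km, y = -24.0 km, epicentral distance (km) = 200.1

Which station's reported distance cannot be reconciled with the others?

Solve using three stations at a time. Using Q, R, S (subtract circle equations pairwise → linear system) gives (x, y) ≈ (81.4, 103.6).
Distances from that point to each station vs reported:
  P: calculated 121.9 vs reported 150.9 → residual 29.0 km
  Q: calculated 174.7 vs reported 174.7 → residual 0.0 km
  R: calculated 53.8 vs reported 53.8 → residual 0.0 km
  S: calculated 200.1 vs reported 200.1 → residual 0.0 km
Q, R, S are mutually consistent (residuals ≈ 0); P is off by 29.0 km.

P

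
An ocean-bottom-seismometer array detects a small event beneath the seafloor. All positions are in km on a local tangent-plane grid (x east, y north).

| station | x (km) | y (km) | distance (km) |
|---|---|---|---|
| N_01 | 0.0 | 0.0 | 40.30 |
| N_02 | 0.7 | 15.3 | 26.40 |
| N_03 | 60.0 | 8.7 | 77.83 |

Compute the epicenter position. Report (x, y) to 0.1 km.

(-11.9, 38.5)

Circle about each station: x² + y² = 40.30²; (x − 0.7)² + (y − 15.3)² = 26.40²; (x − 60.0)² + (y − 8.7)² = 77.83².
Subtracting pairs of circle equations eliminates x²+y² and gives linear equations (the radical axes):
1.4 x + 30.6 y = 1161.71
120.0 x + 17.4 y = -757.73
Solving the 2×2 system: x ≈ -11.9, y ≈ 38.5 km.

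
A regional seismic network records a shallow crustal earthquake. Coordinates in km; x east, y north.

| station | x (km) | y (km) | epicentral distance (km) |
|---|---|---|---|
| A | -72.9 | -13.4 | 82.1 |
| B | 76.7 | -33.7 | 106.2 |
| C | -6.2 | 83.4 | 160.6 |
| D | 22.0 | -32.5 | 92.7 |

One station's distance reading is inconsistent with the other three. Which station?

Solve using three stations at a time. Using A, B, C (subtract circle equations pairwise → linear system) gives (x, y) ≈ (-20.5, -76.6).
Distances from that point to each station vs reported:
  A: calculated 82.1 vs reported 82.1 → residual 0.0 km
  B: calculated 106.2 vs reported 106.2 → residual 0.0 km
  C: calculated 160.6 vs reported 160.6 → residual 0.0 km
  D: calculated 61.2 vs reported 92.7 → residual 31.5 km
A, B, C are mutually consistent (residuals ≈ 0); D is off by 31.5 km.

D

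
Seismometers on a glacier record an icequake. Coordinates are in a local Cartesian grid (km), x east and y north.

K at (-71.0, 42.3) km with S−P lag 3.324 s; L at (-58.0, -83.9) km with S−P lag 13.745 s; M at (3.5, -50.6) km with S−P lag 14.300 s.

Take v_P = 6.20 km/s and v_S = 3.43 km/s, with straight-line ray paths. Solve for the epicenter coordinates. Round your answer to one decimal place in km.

Distance from S−P lag: d = Δt · v_P v_S / (v_P − v_S) = Δt · (6.20·3.43)/(6.20−3.43) ≈ 7.6773·Δt.
So d_K = 25.52, d_L = 105.52, d_M = 109.78 km.
Circle about each station: (x + 71.0)² + (y − 42.3)² = 25.52²; (x + 58.0)² + (y + 83.9)² = 105.52²; (x − 3.5)² + (y + 50.6)² = 109.78².
Subtracting the K equation from the L and M equations removes the quadratic terms:
26.0 x − 252.4 y = -6910.28
149.0 x − 185.8 y = -15658.06
Solving the 2×2 system: x ≈ -81.4, y ≈ 19.0 km.
Check against K (with the unrounded x, y): √((x + 71.0)²+(y − 42.3)²) = 25.52 ≈ 25.52 km. ✓

x ≈ -81.4 km, y ≈ 19.0 km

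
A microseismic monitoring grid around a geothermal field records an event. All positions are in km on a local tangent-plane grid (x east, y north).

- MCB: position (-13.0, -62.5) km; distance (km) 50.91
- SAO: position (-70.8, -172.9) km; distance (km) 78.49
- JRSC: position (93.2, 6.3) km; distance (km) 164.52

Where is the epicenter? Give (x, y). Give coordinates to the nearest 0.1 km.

(-20.2, -112.9)

Circle about each station: (x + 13.0)² + (y + 62.5)² = 50.91²; (x + 70.8)² + (y + 172.9)² = 78.49²; (x − 93.2)² + (y − 6.3)² = 164.52².
Subtracting the MCB equation from the SAO and JRSC equations removes the quadratic terms:
-115.6 x − 220.8 y = 27262.95
212.4 x + 137.6 y = -19824.32
Solving the 2×2 system: x ≈ -20.2, y ≈ -112.9 km.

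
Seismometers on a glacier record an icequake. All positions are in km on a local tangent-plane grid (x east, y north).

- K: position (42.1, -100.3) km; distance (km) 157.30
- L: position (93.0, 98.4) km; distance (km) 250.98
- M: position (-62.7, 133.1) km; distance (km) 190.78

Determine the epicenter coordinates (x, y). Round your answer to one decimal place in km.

Circle about each station: (x − 42.1)² + (y + 100.3)² = 157.30²; (x − 93.0)² + (y − 98.4)² = 250.98²; (x + 62.7)² + (y − 133.1)² = 190.78².
Subtracting pairs of circle equations eliminates x²+y² and gives linear equations (the radical axes):
101.8 x + 397.4 y = -31748.61
-209.6 x + 466.8 y = -1839.32
Solving the 2×2 system: x ≈ -107.7, y ≈ -52.3 km.
Check against K (with the unrounded x, y): √((x − 42.1)²+(y + 100.3)²) = 157.31 ≈ 157.30 km. ✓

x ≈ -107.7 km, y ≈ -52.3 km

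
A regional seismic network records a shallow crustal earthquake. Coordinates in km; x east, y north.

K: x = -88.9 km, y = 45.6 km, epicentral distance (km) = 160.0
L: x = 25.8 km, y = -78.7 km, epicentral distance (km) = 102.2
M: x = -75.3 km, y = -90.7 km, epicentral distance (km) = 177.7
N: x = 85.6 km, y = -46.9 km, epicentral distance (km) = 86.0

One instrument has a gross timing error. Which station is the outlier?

Solve using three stations at a time. Using K, L, M (subtract circle equations pairwise → linear system) gives (x, y) ≈ (68.0, 14.4).
Distances from that point to each station vs reported:
  K: calculated 160.0 vs reported 160.0 → residual 0.0 km
  L: calculated 102.2 vs reported 102.2 → residual 0.0 km
  M: calculated 177.7 vs reported 177.7 → residual 0.0 km
  N: calculated 63.7 vs reported 86.0 → residual 22.3 km
K, L, M are mutually consistent (residuals ≈ 0); N is off by 22.3 km.

N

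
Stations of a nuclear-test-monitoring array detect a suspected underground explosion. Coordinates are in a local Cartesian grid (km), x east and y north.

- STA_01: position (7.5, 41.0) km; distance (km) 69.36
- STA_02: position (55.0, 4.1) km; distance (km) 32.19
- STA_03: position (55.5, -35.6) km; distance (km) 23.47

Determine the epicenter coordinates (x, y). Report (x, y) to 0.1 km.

Circle about each station: (x − 7.5)² + (y − 41.0)² = 69.36²; (x − 55.0)² + (y − 4.1)² = 32.19²; (x − 55.5)² + (y + 35.6)² = 23.47².
Subtracting pairs of circle equations eliminates x²+y² and gives linear equations (the radical axes):
95.0 x − 73.8 y = 5079.17
96.0 x − 153.2 y = 6870.33
Solving the 2×2 system: x ≈ 36.3, y ≈ -22.1 km.
Check against STA_01 (with the unrounded x, y): √((x − 7.5)²+(y − 41.0)²) = 69.36 ≈ 69.36 km. ✓

x ≈ 36.3 km, y ≈ -22.1 km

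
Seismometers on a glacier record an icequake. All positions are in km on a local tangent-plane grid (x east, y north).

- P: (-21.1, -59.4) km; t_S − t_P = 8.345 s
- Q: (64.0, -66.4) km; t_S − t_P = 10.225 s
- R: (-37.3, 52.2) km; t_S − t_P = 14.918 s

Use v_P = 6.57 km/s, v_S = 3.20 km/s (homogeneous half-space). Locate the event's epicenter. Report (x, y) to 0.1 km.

(16.7, -23.6)

Distance from S−P lag: d = Δt · v_P v_S / (v_P − v_S) = Δt · (6.57·3.20)/(6.57−3.20) ≈ 6.2386·Δt.
So d_P = 52.06, d_Q = 63.79, d_R = 93.07 km.
Circle about each station: (x + 21.1)² + (y + 59.4)² = 52.06²; (x − 64.0)² + (y + 66.4)² = 63.79²; (x + 37.3)² + (y − 52.2)² = 93.07².
Subtracting the P equation from the Q and R equations removes the quadratic terms:
170.2 x − 14.0 y = 3172.47
-32.4 x + 223.2 y = -5809.22
Solving the 2×2 system: x ≈ 16.7, y ≈ -23.6 km.
Check against P (with the unrounded x, y): √((x + 21.1)²+(y + 59.4)²) = 52.06 ≈ 52.06 km. ✓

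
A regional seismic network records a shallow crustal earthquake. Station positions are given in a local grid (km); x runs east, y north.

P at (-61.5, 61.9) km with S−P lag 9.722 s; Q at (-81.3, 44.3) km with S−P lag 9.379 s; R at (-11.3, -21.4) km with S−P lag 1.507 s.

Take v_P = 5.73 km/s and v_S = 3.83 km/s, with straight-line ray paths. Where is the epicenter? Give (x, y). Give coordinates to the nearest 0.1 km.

Distance from S−P lag: d = Δt · v_P v_S / (v_P − v_S) = Δt · (5.73·3.83)/(5.73−3.83) ≈ 11.5505·Δt.
So d_P = 112.29, d_Q = 108.33, d_R = 17.41 km.
Circle about each station: (x + 61.5)² + (y − 61.9)² = 112.29²; (x + 81.3)² + (y − 44.3)² = 108.33²; (x + 11.3)² + (y + 21.4)² = 17.41².
Subtracting pairs of circle equations eliminates x²+y² and gives linear equations (the radical axes):
-39.6 x − 35.2 y = 1831.98
100.4 x − 166.6 y = 5277.73
Solving the 2×2 system: x ≈ -11.8, y ≈ -38.8 km.
Check against P (with the unrounded x, y): √((x + 61.5)²+(y − 61.9)²) = 112.29 ≈ 112.29 km. ✓

(-11.8, -38.8)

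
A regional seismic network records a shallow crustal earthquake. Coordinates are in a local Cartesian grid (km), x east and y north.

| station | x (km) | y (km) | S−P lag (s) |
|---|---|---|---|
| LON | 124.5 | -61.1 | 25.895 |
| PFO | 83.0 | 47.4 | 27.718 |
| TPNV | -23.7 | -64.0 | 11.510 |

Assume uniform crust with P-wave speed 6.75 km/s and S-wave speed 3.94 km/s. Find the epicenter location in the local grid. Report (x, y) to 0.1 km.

Distance from S−P lag: d = Δt · v_P v_S / (v_P − v_S) = Δt · (6.75·3.94)/(6.75−3.94) ≈ 9.4644·Δt.
So d_LON = 245.08, d_PFO = 262.33, d_TPNV = 108.94 km.
Circle about each station: (x − 124.5)² + (y + 61.1)² = 245.08²; (x − 83.0)² + (y − 47.4)² = 262.33²; (x + 23.7)² + (y + 64.0)² = 108.94².
Subtracting pairs of circle equations eliminates x²+y² and gives linear equations (the radical axes):
-83.0 x + 217.0 y = -18850.52
-296.4 x − 5.8 y = 33620.51
Solving the 2×2 system: x ≈ -110.9, y ≈ -129.3 km.
Check against LON (with the unrounded x, y): √((x − 124.5)²+(y + 61.1)²) = 245.08 ≈ 245.08 km. ✓

(-110.9, -129.3)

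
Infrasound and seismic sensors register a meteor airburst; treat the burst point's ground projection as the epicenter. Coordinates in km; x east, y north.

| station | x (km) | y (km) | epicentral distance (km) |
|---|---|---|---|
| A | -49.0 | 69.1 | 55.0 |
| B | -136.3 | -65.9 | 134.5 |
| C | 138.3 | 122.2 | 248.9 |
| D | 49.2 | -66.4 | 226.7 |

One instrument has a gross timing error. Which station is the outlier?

D

Solve using three stations at a time. Using A, B, C (subtract circle equations pairwise → linear system) gives (x, y) ≈ (-103.9, 64.7).
Distances from that point to each station vs reported:
  A: calculated 55.0 vs reported 55.0 → residual 0.0 km
  B: calculated 134.5 vs reported 134.5 → residual 0.0 km
  C: calculated 248.9 vs reported 248.9 → residual 0.0 km
  D: calculated 201.5 vs reported 226.7 → residual 25.2 km
A, B, C are mutually consistent (residuals ≈ 0); D is off by 25.2 km.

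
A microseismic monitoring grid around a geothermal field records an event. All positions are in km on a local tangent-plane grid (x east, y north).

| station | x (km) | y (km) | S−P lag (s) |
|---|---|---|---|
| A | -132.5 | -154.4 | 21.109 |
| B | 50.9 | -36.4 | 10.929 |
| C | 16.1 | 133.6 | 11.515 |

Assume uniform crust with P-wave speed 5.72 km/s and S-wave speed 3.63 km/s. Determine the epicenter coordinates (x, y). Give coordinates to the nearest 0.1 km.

(-34.3, 30.9)

Distance from S−P lag: d = Δt · v_P v_S / (v_P − v_S) = Δt · (5.72·3.63)/(5.72−3.63) ≈ 9.9347·Δt.
So d_A = 209.71, d_B = 108.58, d_C = 114.40 km.
Circle about each station: (x + 132.5)² + (y + 154.4)² = 209.71²; (x − 50.9)² + (y + 36.4)² = 108.58²; (x − 16.1)² + (y − 133.6)² = 114.40².
Subtracting pairs of circle equations eliminates x²+y² and gives linear equations (the radical axes):
366.8 x + 236.0 y = -5291.17
297.2 x + 576.0 y = 7603.48
Solving the 2×2 system: x ≈ -34.3, y ≈ 30.9 km.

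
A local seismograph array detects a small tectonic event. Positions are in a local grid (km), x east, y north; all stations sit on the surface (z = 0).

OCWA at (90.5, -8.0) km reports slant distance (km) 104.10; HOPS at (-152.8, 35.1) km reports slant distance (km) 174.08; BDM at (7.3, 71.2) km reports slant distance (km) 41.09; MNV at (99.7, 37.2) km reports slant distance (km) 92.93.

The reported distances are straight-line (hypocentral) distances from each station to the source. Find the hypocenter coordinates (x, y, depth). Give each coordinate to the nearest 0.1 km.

x ≈ 16.2 km, y ≈ 55.0 km, depth ≈ 36.7 km

Each station gives a sphere (x−x_i)² + (y−y_i)² + z² = d_i² (stations at z=0).
Subtracting the OCWA sphere from HOPS and BDM: z² cancels, leaving linear equations in x and y:
-486.6 x + 86.2 y = -3141.44
-166.4 x + 158.4 y = 6016.90
Solving: x ≈ 16.200, y ≈ 55.003 km (keep extra digits for the depth step; rounded: 16.2, 55.0).
Then from the OCWA sphere: z² = 104.10² − (x − 90.5)² − (y + 8.0)² with x = 16.200, y = 55.003, so z ≈ 36.701 ≈ 36.7 km.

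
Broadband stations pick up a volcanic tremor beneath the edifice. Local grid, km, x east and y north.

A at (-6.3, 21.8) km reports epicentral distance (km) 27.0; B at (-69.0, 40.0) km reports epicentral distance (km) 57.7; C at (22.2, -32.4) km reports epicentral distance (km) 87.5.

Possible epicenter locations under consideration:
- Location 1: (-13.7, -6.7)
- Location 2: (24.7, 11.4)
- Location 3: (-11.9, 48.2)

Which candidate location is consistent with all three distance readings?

For each candidate, compare |candidate − station| to the reported distance:
Location 1: residuals A 2.4, B 14.7, C 43.3 → max 43.3 km
Location 2: residuals A 5.7, B 40.3, C 43.6 → max 43.6 km
Location 3: residuals A 0.0, B 0.0, C 0.0 → max 0.0 km
Only Location 3 has all residuals ≈ 0.

Location 3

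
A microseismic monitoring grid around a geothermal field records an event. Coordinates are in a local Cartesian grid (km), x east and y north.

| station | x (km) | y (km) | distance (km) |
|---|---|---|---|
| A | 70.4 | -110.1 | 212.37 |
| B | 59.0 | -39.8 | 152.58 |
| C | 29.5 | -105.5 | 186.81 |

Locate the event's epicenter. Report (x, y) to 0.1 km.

Circle about each station: (x − 70.4)² + (y + 110.1)² = 212.37²; (x − 59.0)² + (y + 39.8)² = 152.58²; (x − 29.5)² + (y + 105.5)² = 186.81².
Subtracting the A equation from the B and C equations removes the quadratic terms:
-22.8 x + 140.6 y = 9807.23
-81.8 x + 9.2 y = 5125.37
Solving the 2×2 system: x ≈ -55.8, y ≈ 60.7 km.

x ≈ -55.8 km, y ≈ 60.7 km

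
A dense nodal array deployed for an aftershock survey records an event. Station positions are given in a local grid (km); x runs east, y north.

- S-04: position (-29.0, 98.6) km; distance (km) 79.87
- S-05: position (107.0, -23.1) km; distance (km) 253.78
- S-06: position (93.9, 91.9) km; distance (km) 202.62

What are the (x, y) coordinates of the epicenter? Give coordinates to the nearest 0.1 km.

-107.7 km east, 112.2 km north

Circle about each station: (x + 29.0)² + (y − 98.6)² = 79.87²; (x − 107.0)² + (y + 23.1)² = 253.78²; (x − 93.9)² + (y − 91.9)² = 202.62².
Subtracting pairs of circle equations eliminates x²+y² and gives linear equations (the radical axes):
272.0 x − 243.4 y = -56605.42
245.8 x − 13.4 y = -27975.79
Solving the 2×2 system: x ≈ -107.7, y ≈ 112.2 km.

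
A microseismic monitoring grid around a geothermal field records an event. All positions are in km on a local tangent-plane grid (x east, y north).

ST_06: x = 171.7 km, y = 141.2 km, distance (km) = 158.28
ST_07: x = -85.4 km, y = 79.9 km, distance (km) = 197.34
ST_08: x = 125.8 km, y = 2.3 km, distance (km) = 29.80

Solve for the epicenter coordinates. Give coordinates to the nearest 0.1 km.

Circle about each station: (x − 171.7)² + (y − 141.2)² = 158.28²; (x + 85.4)² + (y − 79.9)² = 197.34²; (x − 125.8)² + (y − 2.3)² = 29.80².
Subtracting pairs of circle equations eliminates x²+y² and gives linear equations (the radical axes):
-514.2 x − 122.6 y = -49631.68
-91.8 x − 277.8 y = -9422.88
Solving the 2×2 system: x ≈ 96.0, y ≈ 2.2 km.

(96.0, 2.2)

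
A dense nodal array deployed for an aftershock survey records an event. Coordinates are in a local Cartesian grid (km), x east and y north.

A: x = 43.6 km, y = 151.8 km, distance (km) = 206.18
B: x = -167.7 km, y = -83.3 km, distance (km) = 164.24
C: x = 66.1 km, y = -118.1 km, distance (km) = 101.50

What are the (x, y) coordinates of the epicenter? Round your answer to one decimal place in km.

(-7.3, -48.0)

Circle about each station: (x − 43.6)² + (y − 151.8)² = 206.18²; (x + 167.7)² + (y + 83.3)² = 164.24²; (x − 66.1)² + (y + 118.1)² = 101.50².
Subtracting pairs of circle equations eliminates x²+y² and gives linear equations (the radical axes):
-422.6 x − 470.2 y = 25653.39
45.0 x − 539.8 y = 25580.56
Solving the 2×2 system: x ≈ -7.3, y ≈ -48.0 km.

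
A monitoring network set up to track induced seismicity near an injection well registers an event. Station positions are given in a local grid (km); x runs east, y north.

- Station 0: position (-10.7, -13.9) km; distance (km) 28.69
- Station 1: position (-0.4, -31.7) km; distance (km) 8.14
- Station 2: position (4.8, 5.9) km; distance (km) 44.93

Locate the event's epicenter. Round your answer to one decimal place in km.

(3.2, -39.0)

Circle about each station: (x + 10.7)² + (y + 13.9)² = 28.69²; (x + 0.4)² + (y + 31.7)² = 8.14²; (x − 4.8)² + (y − 5.9)² = 44.93².
Subtracting the Station 0 equation from the Station 1 and Station 2 equations removes the quadratic terms:
20.6 x − 35.6 y = 1454.21
31.0 x + 39.6 y = -1445.44
Solving the 2×2 system: x ≈ 3.2, y ≈ -39.0 km.
Check against Station 0 (with the unrounded x, y): √((x + 10.7)²+(y + 13.9)²) = 28.69 ≈ 28.69 km. ✓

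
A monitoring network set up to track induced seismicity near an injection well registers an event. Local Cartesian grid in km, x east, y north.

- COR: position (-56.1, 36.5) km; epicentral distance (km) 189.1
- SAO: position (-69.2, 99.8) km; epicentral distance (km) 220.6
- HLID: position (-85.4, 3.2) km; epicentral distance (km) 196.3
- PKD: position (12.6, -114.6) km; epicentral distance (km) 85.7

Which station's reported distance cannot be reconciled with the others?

SAO

Solve using three stations at a time. Using COR, HLID, PKD (subtract circle equations pairwise → linear system) gives (x, y) ≈ (91.8, -81.5).
Distances from that point to each station vs reported:
  COR: calculated 189.1 vs reported 189.1 → residual 0.0 km
  SAO: calculated 242.4 vs reported 220.6 → residual 21.8 km
  HLID: calculated 196.3 vs reported 196.3 → residual 0.0 km
  PKD: calculated 85.8 vs reported 85.7 → residual 0.1 km
COR, HLID, PKD are mutually consistent (residuals ≈ 0); SAO is off by 21.8 km.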